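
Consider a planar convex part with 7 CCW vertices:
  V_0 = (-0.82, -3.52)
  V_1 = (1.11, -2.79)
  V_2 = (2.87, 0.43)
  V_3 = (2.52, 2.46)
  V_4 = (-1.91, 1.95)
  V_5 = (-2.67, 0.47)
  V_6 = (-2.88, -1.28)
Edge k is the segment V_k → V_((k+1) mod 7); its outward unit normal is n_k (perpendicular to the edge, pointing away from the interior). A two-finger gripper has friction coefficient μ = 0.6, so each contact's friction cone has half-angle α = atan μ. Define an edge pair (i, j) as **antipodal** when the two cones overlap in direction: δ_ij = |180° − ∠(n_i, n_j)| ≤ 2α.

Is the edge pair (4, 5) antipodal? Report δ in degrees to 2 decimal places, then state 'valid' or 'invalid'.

α = atan 0.6 = 30.96°;  2α = 61.93°
edge 4: e_4 = (-0.76, -1.48);  n_4 = (-0.8896, +0.4568)
edge 5: e_5 = (-0.21, -1.75);  n_5 = (-0.9929, +0.1191)
∠(n_4, n_5) = 20.34°
δ = |180° − 20.34°| = 159.66°
159.66° > 2α = 61.93°  →  invalid

δ = 159.66°, invalid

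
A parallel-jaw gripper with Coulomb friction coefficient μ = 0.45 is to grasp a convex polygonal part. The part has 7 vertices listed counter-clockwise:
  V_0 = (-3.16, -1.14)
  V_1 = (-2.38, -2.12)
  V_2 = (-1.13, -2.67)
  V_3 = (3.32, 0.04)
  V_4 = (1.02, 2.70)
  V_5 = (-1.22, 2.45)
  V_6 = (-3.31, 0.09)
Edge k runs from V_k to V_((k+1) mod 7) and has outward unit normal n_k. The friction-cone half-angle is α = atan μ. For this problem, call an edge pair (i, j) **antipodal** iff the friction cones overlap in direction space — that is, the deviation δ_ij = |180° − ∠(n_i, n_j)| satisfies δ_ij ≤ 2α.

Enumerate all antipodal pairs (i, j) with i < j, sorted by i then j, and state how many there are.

count = 6; pairs: (0,3), (1,3), (1,4), (2,4), (2,5), (3,6)

α = atan 0.45 = 24.23°;  2α = 48.46°
n_0 = (-0.7824, -0.6227)
n_1 = (-0.4027, -0.9153)
n_2 = (+0.5201, -0.8541)
n_3 = (+0.7564, +0.6541)
n_4 = (-0.1109, +0.9938)
n_5 = (-0.7486, +0.6630)
n_6 = (-0.9926, -0.1211)
  (0,1): δ = 152.27°  ·
  (0,2): δ = 97.18°  ·
  (0,3): δ = 2.33°  ✓
  (0,4): δ = 57.85°  ·
  (0,5): δ = 99.96°  ·
  (0,6): δ = 148.44°  ·
  (1,2): δ = 124.91°  ·
  (1,3): δ = 25.40°  ✓
  (1,4): δ = 30.12°  ✓
  (1,5): δ = 72.22°  ·
  (1,6): δ = 120.70°  ·
  (2,3): δ = 80.49°  ·
  (2,4): δ = 24.97°  ✓
  (2,5): δ = 17.13°  ✓
  (2,6): δ = 65.61°  ·
  (3,4): δ = 124.48°  ·
  (3,5): δ = 82.38°  ·
  (3,6): δ = 33.90°  ✓
  (4,5): δ = 137.90°  ·
  (4,6): δ = 89.42°  ·
  (5,6): δ = 131.52°  ·
antipodal pairs: 6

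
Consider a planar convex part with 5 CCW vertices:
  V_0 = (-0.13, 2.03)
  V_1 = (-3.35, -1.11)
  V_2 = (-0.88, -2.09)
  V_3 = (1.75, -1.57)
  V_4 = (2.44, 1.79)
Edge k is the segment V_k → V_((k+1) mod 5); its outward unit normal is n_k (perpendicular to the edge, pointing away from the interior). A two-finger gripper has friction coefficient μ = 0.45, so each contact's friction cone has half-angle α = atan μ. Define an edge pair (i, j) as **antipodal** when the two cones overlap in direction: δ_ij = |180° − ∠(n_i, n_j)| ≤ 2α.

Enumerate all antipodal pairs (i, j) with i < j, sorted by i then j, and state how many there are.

count = 4; pairs: (0,2), (0,3), (1,4), (2,4)

α = atan 0.45 = 24.23°;  2α = 48.46°
n_0 = (-0.6982, +0.7159)
n_1 = (-0.3688, -0.9295)
n_2 = (+0.1940, -0.9810)
n_3 = (+0.9796, -0.2012)
n_4 = (+0.0930, +0.9957)
  (0,1): δ = 65.92°  ·
  (0,2): δ = 33.10°  ✓
  (0,3): δ = 34.12°  ✓
  (0,4): δ = 130.39°  ·
  (1,2): δ = 147.17°  ·
  (1,3): δ = 79.96°  ·
  (1,4): δ = 16.31°  ✓
  (2,3): δ = 112.79°  ·
  (2,4): δ = 16.52°  ✓
  (3,4): δ = 83.73°  ·
antipodal pairs: 4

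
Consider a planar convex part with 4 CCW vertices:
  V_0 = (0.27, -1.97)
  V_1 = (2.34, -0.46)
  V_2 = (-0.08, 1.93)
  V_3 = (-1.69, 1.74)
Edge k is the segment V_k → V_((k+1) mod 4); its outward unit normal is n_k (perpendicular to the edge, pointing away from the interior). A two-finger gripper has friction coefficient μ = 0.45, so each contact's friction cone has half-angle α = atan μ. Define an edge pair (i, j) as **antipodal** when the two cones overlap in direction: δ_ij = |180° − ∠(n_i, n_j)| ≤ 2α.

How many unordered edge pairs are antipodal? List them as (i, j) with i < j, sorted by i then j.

count = 2; pairs: (0,2), (1,3)

α = atan 0.45 = 24.23°;  2α = 48.46°
n_0 = (+0.5893, -0.8079)
n_1 = (+0.7027, +0.7115)
n_2 = (-0.1172, +0.9931)
n_3 = (-0.8842, -0.4671)
  (0,1): δ = 80.75°  ·
  (0,2): δ = 29.38°  ✓
  (0,3): δ = 81.74°  ·
  (1,2): δ = 128.63°  ·
  (1,3): δ = 17.51°  ✓
  (2,3): δ = 68.88°  ·
antipodal pairs: 2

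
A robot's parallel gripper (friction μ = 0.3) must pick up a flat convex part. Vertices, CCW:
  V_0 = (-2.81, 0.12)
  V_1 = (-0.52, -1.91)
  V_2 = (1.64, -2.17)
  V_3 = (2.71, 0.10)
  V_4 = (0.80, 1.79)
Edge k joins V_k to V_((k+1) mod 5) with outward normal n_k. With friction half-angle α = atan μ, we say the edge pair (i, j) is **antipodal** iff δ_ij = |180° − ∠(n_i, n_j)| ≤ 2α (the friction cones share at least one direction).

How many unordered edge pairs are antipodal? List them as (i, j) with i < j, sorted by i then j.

α = atan 0.3 = 16.70°;  2α = 33.40°
n_0 = (-0.6633, -0.7483)
n_1 = (-0.1195, -0.9928)
n_2 = (+0.9045, -0.4264)
n_3 = (+0.6627, +0.7489)
n_4 = (-0.4199, +0.9076)
  (0,1): δ = 145.31°  ·
  (0,2): δ = 73.68°  ·
  (0,3): δ = 0.05°  ✓
  (0,4): δ = 66.38°  ·
  (1,2): δ = 108.37°  ·
  (1,3): δ = 34.64°  ·
  (1,4): δ = 31.69°  ✓
  (2,3): δ = 106.27°  ·
  (2,4): δ = 39.94°  ·
  (3,4): δ = 113.67°  ·
antipodal pairs: 2

count = 2; pairs: (0,3), (1,4)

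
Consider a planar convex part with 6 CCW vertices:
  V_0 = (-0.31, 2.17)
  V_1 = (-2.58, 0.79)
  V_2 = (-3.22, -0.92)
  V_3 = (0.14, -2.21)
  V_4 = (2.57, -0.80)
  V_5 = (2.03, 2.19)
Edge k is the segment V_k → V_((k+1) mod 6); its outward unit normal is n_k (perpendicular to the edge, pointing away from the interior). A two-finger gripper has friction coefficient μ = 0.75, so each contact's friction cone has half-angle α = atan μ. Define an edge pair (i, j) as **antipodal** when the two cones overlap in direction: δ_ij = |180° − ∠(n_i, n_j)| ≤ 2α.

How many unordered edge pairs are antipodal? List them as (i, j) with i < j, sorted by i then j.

α = atan 0.75 = 36.87°;  2α = 73.74°
n_0 = (-0.5195, +0.8545)
n_1 = (-0.9366, +0.3505)
n_2 = (-0.3584, -0.9336)
n_3 = (+0.5019, -0.8649)
n_4 = (+0.9841, +0.1777)
n_5 = (-0.0085, +1.0000)
  (0,1): δ = 141.82°  ·
  (0,2): δ = 52.30°  ✓
  (0,3): δ = 1.17°  ✓
  (0,4): δ = 68.94°  ✓
  (0,5): δ = 149.19°  ·
  (1,2): δ = 90.48°  ·
  (1,3): δ = 39.36°  ✓
  (1,4): δ = 30.76°  ✓
  (1,5): δ = 111.01°  ·
  (2,3): δ = 128.87°  ·
  (2,4): δ = 58.76°  ✓
  (2,5): δ = 21.49°  ✓
  (3,4): δ = 109.89°  ·
  (3,5): δ = 29.63°  ✓
  (4,5): δ = 99.75°  ·
antipodal pairs: 8

count = 8; pairs: (0,2), (0,3), (0,4), (1,3), (1,4), (2,4), (2,5), (3,5)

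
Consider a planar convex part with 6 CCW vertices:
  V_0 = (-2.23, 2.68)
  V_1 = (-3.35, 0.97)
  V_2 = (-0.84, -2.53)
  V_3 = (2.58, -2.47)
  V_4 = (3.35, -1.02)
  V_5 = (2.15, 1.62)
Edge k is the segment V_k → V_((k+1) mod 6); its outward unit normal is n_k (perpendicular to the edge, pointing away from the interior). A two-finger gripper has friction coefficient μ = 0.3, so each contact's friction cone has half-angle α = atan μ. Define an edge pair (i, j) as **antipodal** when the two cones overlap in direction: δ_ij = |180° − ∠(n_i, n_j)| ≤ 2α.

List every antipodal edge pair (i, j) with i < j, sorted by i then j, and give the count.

α = atan 0.3 = 16.70°;  2α = 33.40°
n_0 = (-0.8365, +0.5479)
n_1 = (-0.8126, -0.5828)
n_2 = (+0.0175, -0.9998)
n_3 = (+0.8832, -0.4690)
n_4 = (+0.9104, +0.4138)
n_5 = (+0.2352, +0.9719)
  (0,1): δ = 111.13°  ·
  (0,2): δ = 55.77°  ·
  (0,3): δ = 5.25°  ✓
  (0,4): δ = 57.67°  ·
  (0,5): δ = 109.62°  ·
  (1,2): δ = 124.64°  ·
  (1,3): δ = 63.62°  ·
  (1,4): δ = 11.20°  ✓
  (1,5): δ = 40.75°  ·
  (2,3): δ = 118.97°  ·
  (2,4): δ = 66.56°  ·
  (2,5): δ = 14.61°  ✓
  (3,4): δ = 127.59°  ·
  (3,5): δ = 75.63°  ·
  (4,5): δ = 128.05°  ·
antipodal pairs: 3

count = 3; pairs: (0,3), (1,4), (2,5)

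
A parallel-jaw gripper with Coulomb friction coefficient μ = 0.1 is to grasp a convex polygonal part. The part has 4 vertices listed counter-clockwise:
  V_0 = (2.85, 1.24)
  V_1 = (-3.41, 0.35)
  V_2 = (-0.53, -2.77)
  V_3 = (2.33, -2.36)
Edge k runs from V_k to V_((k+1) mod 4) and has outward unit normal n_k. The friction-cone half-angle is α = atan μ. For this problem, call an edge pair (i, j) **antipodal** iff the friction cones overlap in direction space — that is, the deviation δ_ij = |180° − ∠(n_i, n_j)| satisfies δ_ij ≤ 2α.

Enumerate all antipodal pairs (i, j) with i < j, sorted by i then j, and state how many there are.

α = atan 0.1 = 5.71°;  2α = 11.42°
n_0 = (-0.1408, +0.9900)
n_1 = (-0.7348, -0.6783)
n_2 = (+0.1419, -0.9899)
n_3 = (+0.9897, -0.1430)
  (0,1): δ = 55.38°  ·
  (0,2): δ = 0.07°  ✓
  (0,3): δ = 73.69°  ·
  (1,2): δ = 124.55°  ·
  (1,3): δ = 50.93°  ·
  (2,3): δ = 106.38°  ·
antipodal pairs: 1

count = 1; pairs: (0,2)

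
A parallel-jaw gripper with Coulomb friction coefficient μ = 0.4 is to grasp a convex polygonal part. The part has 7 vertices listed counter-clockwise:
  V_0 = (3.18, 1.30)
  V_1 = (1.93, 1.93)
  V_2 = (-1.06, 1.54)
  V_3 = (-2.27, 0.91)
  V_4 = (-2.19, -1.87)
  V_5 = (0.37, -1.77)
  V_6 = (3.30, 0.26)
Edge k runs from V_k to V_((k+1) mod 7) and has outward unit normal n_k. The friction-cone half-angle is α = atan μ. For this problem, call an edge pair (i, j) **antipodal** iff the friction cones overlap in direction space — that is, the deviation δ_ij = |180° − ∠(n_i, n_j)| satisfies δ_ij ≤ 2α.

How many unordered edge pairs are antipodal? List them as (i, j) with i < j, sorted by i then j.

α = atan 0.4 = 21.80°;  2α = 43.60°
n_0 = (+0.4501, +0.8930)
n_1 = (-0.1293, +0.9916)
n_2 = (-0.4618, +0.8870)
n_3 = (-0.9996, -0.0288)
n_4 = (+0.0390, -0.9992)
n_5 = (+0.5695, -0.8220)
n_6 = (+0.9934, +0.1146)
  (0,1): δ = 145.82°  ·
  (0,2): δ = 125.75°  ·
  (0,3): δ = 61.60°  ·
  (0,4): δ = 28.99°  ✓
  (0,5): δ = 61.46°  ·
  (0,6): δ = 123.33°  ·
  (1,2): δ = 159.93°  ·
  (1,3): δ = 95.78°  ·
  (1,4): δ = 5.19°  ✓
  (1,5): δ = 27.28°  ✓
  (1,6): δ = 89.15°  ·
  (2,3): δ = 115.86°  ·
  (2,4): δ = 25.27°  ✓
  (2,5): δ = 7.21°  ✓
  (2,6): δ = 69.08°  ·
  (3,4): δ = 89.41°  ·
  (3,5): δ = 56.93°  ·
  (3,6): δ = 4.93°  ✓
  (4,5): δ = 147.52°  ·
  (4,6): δ = 85.66°  ·
  (5,6): δ = 118.13°  ·
antipodal pairs: 6

count = 6; pairs: (0,4), (1,4), (1,5), (2,4), (2,5), (3,6)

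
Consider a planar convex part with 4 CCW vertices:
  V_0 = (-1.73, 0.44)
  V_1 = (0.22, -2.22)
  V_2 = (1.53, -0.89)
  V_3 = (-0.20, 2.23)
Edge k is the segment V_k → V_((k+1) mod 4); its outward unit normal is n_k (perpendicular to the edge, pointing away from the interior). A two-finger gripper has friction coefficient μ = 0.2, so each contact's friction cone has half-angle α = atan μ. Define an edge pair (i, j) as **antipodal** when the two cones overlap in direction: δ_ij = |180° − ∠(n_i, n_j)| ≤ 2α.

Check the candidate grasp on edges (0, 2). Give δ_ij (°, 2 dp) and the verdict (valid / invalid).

α = atan 0.2 = 11.31°;  2α = 22.62°
edge 0: e_0 = (+1.95, -2.66);  n_0 = (-0.8065, -0.5912)
edge 2: e_2 = (-1.73, +3.12);  n_2 = (+0.8746, +0.4849)
∠(n_0, n_2) = 172.76°
δ = |180° − 172.76°| = 7.24°
7.24° ≤ 2α = 22.62°  →  valid

δ = 7.24°, valid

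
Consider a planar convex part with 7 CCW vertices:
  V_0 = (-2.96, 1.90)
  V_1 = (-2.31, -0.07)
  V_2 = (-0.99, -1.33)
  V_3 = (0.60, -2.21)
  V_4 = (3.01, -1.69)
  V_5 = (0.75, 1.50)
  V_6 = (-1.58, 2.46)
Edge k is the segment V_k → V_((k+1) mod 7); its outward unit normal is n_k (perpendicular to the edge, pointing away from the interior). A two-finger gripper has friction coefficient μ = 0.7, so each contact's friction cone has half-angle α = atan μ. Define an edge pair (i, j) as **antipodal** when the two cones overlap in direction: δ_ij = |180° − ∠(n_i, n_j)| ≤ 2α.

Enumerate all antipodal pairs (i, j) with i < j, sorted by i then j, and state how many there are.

count = 11; pairs: (0,4), (0,5), (1,4), (1,5), (1,6), (2,4), (2,5), (2,6), (3,4), (3,5), (3,6)

α = atan 0.7 = 34.99°;  2α = 69.98°
n_0 = (-0.9496, -0.3133)
n_1 = (-0.6905, -0.7234)
n_2 = (-0.4842, -0.8749)
n_3 = (+0.2109, -0.9775)
n_4 = (+0.8160, +0.5781)
n_5 = (+0.3809, +0.9246)
n_6 = (-0.3760, +0.9266)
  (0,1): δ = 151.93°  ·
  (0,2): δ = 137.22°  ·
  (0,3): δ = 96.08°  ·
  (0,4): δ = 17.06°  ✓
  (0,5): δ = 49.35°  ✓
  (0,6): δ = 93.83°  ·
  (1,2): δ = 165.29°  ·
  (1,3): δ = 124.16°  ·
  (1,4): δ = 11.02°  ✓
  (1,5): δ = 21.28°  ✓
  (1,6): δ = 65.75°  ✓
  (2,3): δ = 138.86°  ·
  (2,4): δ = 25.72°  ✓
  (2,5): δ = 6.57°  ✓
  (2,6): δ = 51.05°  ✓
  (3,4): δ = 66.86°  ✓
  (3,5): δ = 34.57°  ✓
  (3,6): δ = 9.91°  ✓
  (4,5): δ = 147.71°  ·
  (4,6): δ = 103.23°  ·
  (5,6): δ = 135.52°  ·
antipodal pairs: 11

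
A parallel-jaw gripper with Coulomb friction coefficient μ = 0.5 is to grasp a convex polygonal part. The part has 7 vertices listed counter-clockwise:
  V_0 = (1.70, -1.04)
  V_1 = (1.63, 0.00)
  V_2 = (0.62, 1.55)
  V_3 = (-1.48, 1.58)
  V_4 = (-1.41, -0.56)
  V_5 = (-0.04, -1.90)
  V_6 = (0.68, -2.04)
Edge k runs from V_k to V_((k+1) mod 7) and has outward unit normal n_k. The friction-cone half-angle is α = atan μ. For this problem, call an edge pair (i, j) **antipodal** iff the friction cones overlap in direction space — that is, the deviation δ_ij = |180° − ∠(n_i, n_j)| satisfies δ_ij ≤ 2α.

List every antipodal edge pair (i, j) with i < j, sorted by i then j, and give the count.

count = 9; pairs: (0,3), (0,4), (1,3), (1,4), (1,5), (2,4), (2,5), (2,6), (3,6)

α = atan 0.5 = 26.57°;  2α = 53.13°
n_0 = (+0.9977, +0.0672)
n_1 = (+0.8378, +0.5459)
n_2 = (+0.0143, +0.9999)
n_3 = (-0.9995, -0.0327)
n_4 = (-0.6992, -0.7149)
n_5 = (-0.1909, -0.9816)
n_6 = (+0.7001, -0.7141)
  (0,1): δ = 150.76°  ·
  (0,2): δ = 94.67°  ·
  (0,3): δ = 1.98°  ✓
  (0,4): δ = 41.78°  ✓
  (0,5): δ = 75.15°  ·
  (0,6): δ = 130.58°  ·
  (1,2): δ = 123.91°  ·
  (1,3): δ = 31.22°  ✓
  (1,4): δ = 12.55°  ✓
  (1,5): δ = 45.91°  ✓
  (1,6): δ = 101.34°  ·
  (2,3): δ = 87.31°  ·
  (2,4): δ = 43.55°  ✓
  (2,5): δ = 10.19°  ✓
  (2,6): δ = 45.25°  ✓
  (3,4): δ = 136.24°  ·
  (3,5): δ = 102.88°  ·
  (3,6): δ = 47.44°  ✓
  (4,5): δ = 146.64°  ·
  (4,6): δ = 91.20°  ·
  (5,6): δ = 124.56°  ·
antipodal pairs: 9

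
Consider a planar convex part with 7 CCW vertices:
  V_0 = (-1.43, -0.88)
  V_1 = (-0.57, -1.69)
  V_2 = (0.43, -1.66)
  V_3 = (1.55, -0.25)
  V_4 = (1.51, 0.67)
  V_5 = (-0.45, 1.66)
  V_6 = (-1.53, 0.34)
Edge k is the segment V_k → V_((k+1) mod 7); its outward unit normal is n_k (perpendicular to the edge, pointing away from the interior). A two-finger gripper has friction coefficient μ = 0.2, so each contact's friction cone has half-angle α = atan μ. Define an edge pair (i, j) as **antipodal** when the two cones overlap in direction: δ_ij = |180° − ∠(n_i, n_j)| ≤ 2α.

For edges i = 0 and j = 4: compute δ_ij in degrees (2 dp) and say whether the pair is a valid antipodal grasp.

δ = 16.49°, valid

α = atan 0.2 = 11.31°;  2α = 22.62°
edge 0: e_0 = (+0.86, -0.81);  n_0 = (-0.6856, -0.7280)
edge 4: e_4 = (-1.96, +0.99);  n_4 = (+0.4509, +0.8926)
∠(n_0, n_4) = 163.51°
δ = |180° − 163.51°| = 16.49°
16.49° ≤ 2α = 22.62°  →  valid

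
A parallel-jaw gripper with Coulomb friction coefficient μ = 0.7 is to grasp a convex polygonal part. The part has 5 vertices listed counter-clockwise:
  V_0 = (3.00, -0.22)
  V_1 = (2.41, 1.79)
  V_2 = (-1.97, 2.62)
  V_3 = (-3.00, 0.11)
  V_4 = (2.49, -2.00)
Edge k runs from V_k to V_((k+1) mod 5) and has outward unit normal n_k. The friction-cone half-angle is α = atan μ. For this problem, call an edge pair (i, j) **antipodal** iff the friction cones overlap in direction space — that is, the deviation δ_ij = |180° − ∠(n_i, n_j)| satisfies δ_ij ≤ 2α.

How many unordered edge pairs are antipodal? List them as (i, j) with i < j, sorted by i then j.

α = atan 0.7 = 34.99°;  2α = 69.98°
n_0 = (+0.9595, +0.2816)
n_1 = (+0.1862, +0.9825)
n_2 = (-0.9251, +0.3796)
n_3 = (-0.3588, -0.9334)
n_4 = (+0.9613, -0.2754)
  (0,1): δ = 117.09°  ·
  (0,2): δ = 38.67°  ✓
  (0,3): δ = 52.62°  ✓
  (0,4): δ = 147.65°  ·
  (1,2): δ = 101.58°  ·
  (1,3): δ = 10.29°  ✓
  (1,4): δ = 84.74°  ·
  (2,3): δ = 88.71°  ·
  (2,4): δ = 6.32°  ✓
  (3,4): δ = 84.96°  ·
antipodal pairs: 4

count = 4; pairs: (0,2), (0,3), (1,3), (2,4)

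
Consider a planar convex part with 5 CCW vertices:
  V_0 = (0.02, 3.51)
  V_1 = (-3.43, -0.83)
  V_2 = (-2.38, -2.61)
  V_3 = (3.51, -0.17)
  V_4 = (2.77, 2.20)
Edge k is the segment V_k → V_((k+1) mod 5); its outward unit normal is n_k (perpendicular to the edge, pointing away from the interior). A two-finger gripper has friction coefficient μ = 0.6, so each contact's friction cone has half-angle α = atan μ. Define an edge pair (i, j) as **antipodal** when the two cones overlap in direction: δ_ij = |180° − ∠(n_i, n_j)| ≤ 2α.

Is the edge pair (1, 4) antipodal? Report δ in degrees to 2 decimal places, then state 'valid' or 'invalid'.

δ = 33.99°, valid

α = atan 0.6 = 30.96°;  2α = 61.93°
edge 1: e_1 = (+1.05, -1.78);  n_1 = (-0.8613, -0.5081)
edge 4: e_4 = (-2.75, +1.31);  n_4 = (+0.4301, +0.9028)
∠(n_1, n_4) = 146.01°
δ = |180° − 146.01°| = 33.99°
33.99° ≤ 2α = 61.93°  →  valid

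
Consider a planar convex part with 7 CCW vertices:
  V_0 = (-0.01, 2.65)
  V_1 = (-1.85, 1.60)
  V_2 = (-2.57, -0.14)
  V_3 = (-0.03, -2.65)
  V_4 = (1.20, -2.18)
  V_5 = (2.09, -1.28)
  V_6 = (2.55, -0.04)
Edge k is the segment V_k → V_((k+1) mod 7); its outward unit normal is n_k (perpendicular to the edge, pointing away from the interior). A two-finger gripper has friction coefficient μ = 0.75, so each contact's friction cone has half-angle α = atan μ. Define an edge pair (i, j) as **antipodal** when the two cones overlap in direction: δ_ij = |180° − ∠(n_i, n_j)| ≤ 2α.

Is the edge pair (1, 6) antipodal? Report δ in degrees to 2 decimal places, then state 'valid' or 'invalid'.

α = atan 0.75 = 36.87°;  2α = 73.74°
edge 1: e_1 = (-0.72, -1.74);  n_1 = (-0.9240, +0.3824)
edge 6: e_6 = (-2.56, +2.69);  n_6 = (+0.7244, +0.6894)
∠(n_1, n_6) = 113.94°
δ = |180° − 113.94°| = 66.06°
66.06° ≤ 2α = 73.74°  →  valid

δ = 66.06°, valid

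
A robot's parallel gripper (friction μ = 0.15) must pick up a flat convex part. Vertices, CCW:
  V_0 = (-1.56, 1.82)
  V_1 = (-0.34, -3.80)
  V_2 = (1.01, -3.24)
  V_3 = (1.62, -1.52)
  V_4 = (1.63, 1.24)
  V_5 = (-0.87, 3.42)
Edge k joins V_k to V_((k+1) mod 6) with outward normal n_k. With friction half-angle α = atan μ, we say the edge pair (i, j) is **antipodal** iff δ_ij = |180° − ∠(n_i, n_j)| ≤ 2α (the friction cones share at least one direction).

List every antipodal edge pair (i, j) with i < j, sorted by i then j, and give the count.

count = 2; pairs: (0,3), (2,5)

α = atan 0.15 = 8.53°;  2α = 17.06°
n_0 = (-0.9772, -0.2121)
n_1 = (+0.3832, -0.9237)
n_2 = (+0.9425, -0.3343)
n_3 = (+1.0000, -0.0036)
n_4 = (+0.6572, +0.7537)
n_5 = (-0.9183, +0.3960)
  (0,1): δ = 79.72°  ·
  (0,2): δ = 31.77°  ·
  (0,3): δ = 12.46°  ✓
  (0,4): δ = 36.66°  ·
  (0,5): δ = 144.42°  ·
  (1,2): δ = 132.06°  ·
  (1,3): δ = 112.74°  ·
  (1,4): δ = 63.62°  ·
  (1,5): δ = 44.14°  ·
  (2,3): δ = 160.68°  ·
  (2,4): δ = 111.56°  ·
  (2,5): δ = 3.80°  ✓
  (3,4): δ = 130.88°  ·
  (3,5): δ = 23.12°  ·
  (4,5): δ = 72.24°  ·
antipodal pairs: 2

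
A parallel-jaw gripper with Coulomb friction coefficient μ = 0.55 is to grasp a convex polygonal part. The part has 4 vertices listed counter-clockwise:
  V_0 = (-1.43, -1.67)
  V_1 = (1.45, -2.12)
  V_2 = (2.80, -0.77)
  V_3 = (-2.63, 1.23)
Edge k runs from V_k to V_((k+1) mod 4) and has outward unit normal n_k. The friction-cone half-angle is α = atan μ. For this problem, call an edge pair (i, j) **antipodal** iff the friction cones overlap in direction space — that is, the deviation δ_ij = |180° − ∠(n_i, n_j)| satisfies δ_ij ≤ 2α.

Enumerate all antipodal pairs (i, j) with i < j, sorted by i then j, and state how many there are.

α = atan 0.55 = 28.81°;  2α = 57.62°
n_0 = (-0.1544, -0.9880)
n_1 = (+0.7071, -0.7071)
n_2 = (+0.3456, +0.9384)
n_3 = (-0.9240, -0.3824)
  (0,1): δ = 126.12°  ·
  (0,2): δ = 11.34°  ✓
  (0,3): δ = 121.36°  ·
  (1,2): δ = 65.22°  ·
  (1,3): δ = 67.48°  ·
  (2,3): δ = 47.30°  ✓
antipodal pairs: 2

count = 2; pairs: (0,2), (2,3)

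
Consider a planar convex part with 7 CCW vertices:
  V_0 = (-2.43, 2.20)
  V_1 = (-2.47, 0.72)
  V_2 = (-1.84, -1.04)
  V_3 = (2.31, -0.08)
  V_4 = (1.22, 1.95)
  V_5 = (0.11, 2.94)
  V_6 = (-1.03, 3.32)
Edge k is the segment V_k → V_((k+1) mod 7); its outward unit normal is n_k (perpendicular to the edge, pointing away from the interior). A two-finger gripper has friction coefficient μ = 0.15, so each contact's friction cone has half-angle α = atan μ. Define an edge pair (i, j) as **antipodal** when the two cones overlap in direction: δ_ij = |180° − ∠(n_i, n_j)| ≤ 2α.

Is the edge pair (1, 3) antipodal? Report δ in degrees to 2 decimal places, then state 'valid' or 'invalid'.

δ = 8.54°, valid

α = atan 0.15 = 8.53°;  2α = 17.06°
edge 1: e_1 = (+0.63, -1.76);  n_1 = (-0.9415, -0.3370)
edge 3: e_3 = (-1.09, +2.03);  n_3 = (+0.8810, +0.4731)
∠(n_1, n_3) = 171.46°
δ = |180° − 171.46°| = 8.54°
8.54° ≤ 2α = 17.06°  →  valid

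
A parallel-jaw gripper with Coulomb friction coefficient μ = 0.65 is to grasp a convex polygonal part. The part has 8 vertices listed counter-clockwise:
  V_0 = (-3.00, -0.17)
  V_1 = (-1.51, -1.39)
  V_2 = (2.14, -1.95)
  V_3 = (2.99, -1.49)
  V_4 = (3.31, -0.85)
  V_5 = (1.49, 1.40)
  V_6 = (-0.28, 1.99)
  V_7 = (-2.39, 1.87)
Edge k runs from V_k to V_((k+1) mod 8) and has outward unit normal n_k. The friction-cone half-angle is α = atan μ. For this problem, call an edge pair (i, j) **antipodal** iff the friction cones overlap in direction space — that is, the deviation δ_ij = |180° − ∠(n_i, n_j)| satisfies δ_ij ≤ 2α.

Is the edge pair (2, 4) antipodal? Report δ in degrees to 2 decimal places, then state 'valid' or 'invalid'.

α = atan 0.65 = 33.02°;  2α = 66.05°
edge 2: e_2 = (+0.85, +0.46);  n_2 = (+0.4759, -0.8795)
edge 4: e_4 = (-1.82, +2.25);  n_4 = (+0.7775, +0.6289)
∠(n_2, n_4) = 100.55°
δ = |180° − 100.55°| = 79.45°
79.45° > 2α = 66.05°  →  invalid

δ = 79.45°, invalid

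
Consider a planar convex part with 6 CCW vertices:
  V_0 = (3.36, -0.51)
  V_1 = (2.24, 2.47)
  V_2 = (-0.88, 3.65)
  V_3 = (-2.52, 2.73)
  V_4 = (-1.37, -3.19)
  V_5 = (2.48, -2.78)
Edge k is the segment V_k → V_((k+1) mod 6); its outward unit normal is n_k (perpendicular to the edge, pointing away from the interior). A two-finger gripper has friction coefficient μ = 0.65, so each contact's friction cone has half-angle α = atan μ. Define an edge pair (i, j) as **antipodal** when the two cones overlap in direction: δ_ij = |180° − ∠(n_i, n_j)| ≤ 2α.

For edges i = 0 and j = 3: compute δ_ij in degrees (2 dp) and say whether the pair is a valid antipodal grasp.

α = atan 0.65 = 33.02°;  2α = 66.05°
edge 0: e_0 = (-1.12, +2.98);  n_0 = (+0.9361, +0.3518)
edge 3: e_3 = (+1.15, -5.92);  n_3 = (-0.9816, -0.1907)
∠(n_0, n_3) = 170.40°
δ = |180° − 170.40°| = 9.60°
9.60° ≤ 2α = 66.05°  →  valid

δ = 9.60°, valid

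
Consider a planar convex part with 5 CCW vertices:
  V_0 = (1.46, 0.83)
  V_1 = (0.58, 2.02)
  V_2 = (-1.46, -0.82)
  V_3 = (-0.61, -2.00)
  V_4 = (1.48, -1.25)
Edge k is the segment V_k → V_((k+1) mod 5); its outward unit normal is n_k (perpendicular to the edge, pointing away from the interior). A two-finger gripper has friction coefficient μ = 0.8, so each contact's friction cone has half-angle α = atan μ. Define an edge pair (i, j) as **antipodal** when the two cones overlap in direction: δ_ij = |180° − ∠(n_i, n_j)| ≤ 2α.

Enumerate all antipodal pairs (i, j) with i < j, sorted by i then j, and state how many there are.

α = atan 0.8 = 38.66°;  2α = 77.32°
n_0 = (+0.8040, +0.5946)
n_1 = (-0.8122, +0.5834)
n_2 = (-0.8114, -0.5845)
n_3 = (+0.3378, -0.9412)
n_4 = (+1.0000, +0.0096)
  (0,1): δ = 72.17°  ✓
  (0,2): δ = 0.72°  ✓
  (0,3): δ = 73.26°  ✓
  (0,4): δ = 144.07°  ·
  (1,2): δ = 108.54°  ·
  (1,3): δ = 34.57°  ✓
  (1,4): δ = 36.24°  ✓
  (2,3): δ = 106.03°  ·
  (2,4): δ = 35.22°  ✓
  (3,4): δ = 109.19°  ·
antipodal pairs: 6

count = 6; pairs: (0,1), (0,2), (0,3), (1,3), (1,4), (2,4)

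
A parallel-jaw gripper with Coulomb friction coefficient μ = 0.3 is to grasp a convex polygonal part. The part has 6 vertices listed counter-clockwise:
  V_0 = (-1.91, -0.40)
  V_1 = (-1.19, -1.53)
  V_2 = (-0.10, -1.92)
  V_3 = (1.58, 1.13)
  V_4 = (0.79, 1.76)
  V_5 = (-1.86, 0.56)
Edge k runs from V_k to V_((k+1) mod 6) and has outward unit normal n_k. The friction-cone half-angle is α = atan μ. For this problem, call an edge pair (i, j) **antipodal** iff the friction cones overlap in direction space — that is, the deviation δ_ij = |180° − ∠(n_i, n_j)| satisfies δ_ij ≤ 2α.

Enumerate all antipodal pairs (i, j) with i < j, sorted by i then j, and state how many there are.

count = 3; pairs: (0,3), (1,3), (2,5)

α = atan 0.3 = 16.70°;  2α = 33.40°
n_0 = (-0.8434, -0.5374)
n_1 = (-0.3369, -0.9415)
n_2 = (+0.8759, -0.4825)
n_3 = (+0.6235, +0.7818)
n_4 = (-0.4125, +0.9110)
n_5 = (-0.9986, +0.0520)
  (0,1): δ = 142.19°  ·
  (0,2): δ = 61.35°  ·
  (0,3): δ = 18.92°  ✓
  (0,4): δ = 81.86°  ·
  (0,5): δ = 144.51°  ·
  (1,2): δ = 99.16°  ·
  (1,3): δ = 18.88°  ✓
  (1,4): δ = 44.05°  ·
  (1,5): δ = 106.71°  ·
  (2,3): δ = 99.72°  ·
  (2,4): δ = 36.79°  ·
  (2,5): δ = 25.87°  ✓
  (3,4): δ = 117.07°  ·
  (3,5): δ = 54.41°  ·
  (4,5): δ = 117.34°  ·
antipodal pairs: 3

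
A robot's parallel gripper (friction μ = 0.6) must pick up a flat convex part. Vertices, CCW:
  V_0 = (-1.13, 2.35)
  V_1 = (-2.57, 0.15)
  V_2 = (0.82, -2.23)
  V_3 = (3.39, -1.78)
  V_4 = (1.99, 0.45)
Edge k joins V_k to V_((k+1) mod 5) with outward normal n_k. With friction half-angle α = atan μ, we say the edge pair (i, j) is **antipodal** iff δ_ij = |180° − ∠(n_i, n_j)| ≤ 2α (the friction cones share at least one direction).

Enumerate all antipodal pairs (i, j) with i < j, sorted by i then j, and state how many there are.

count = 4; pairs: (0,2), (1,3), (1,4), (2,4)

α = atan 0.6 = 30.96°;  2α = 61.93°
n_0 = (-0.8367, +0.5477)
n_1 = (-0.5746, -0.8184)
n_2 = (+0.1725, -0.9850)
n_3 = (+0.8469, +0.5317)
n_4 = (+0.5201, +0.8541)
  (0,1): δ = 91.86°  ·
  (0,2): δ = 46.86°  ✓
  (0,3): δ = 65.33°  ·
  (0,4): δ = 91.87°  ·
  (1,2): δ = 135.00°  ·
  (1,3): δ = 22.81°  ✓
  (1,4): δ = 3.73°  ✓
  (2,3): δ = 67.81°  ·
  (2,4): δ = 41.27°  ✓
  (3,4): δ = 153.46°  ·
antipodal pairs: 4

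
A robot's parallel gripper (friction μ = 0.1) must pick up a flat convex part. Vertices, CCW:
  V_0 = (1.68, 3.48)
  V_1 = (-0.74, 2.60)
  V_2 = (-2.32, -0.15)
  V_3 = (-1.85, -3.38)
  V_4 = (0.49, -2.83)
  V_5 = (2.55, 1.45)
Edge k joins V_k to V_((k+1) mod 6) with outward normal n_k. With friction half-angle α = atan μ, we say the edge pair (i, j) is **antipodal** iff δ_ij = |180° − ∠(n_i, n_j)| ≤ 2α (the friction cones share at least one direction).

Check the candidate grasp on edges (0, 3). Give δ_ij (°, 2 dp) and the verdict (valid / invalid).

α = atan 0.1 = 5.71°;  2α = 11.42°
edge 0: e_0 = (-2.42, -0.88);  n_0 = (-0.3417, +0.9398)
edge 3: e_3 = (+2.34, +0.55);  n_3 = (+0.2288, -0.9735)
∠(n_0, n_3) = 173.24°
δ = |180° − 173.24°| = 6.76°
6.76° ≤ 2α = 11.42°  →  valid

δ = 6.76°, valid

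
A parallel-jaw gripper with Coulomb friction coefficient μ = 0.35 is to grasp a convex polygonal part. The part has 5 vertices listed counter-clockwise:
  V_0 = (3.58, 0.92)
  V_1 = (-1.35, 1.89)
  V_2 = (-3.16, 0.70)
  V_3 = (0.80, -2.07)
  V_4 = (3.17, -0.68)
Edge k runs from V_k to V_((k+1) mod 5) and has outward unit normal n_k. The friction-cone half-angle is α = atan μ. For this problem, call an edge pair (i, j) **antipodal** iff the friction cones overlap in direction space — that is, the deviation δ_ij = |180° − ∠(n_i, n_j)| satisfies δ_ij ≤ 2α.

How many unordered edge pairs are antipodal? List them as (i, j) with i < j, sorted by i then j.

count = 2; pairs: (0,2), (1,3)

α = atan 0.35 = 19.29°;  2α = 38.58°
n_0 = (+0.1931, +0.9812)
n_1 = (-0.5494, +0.8356)
n_2 = (-0.5732, -0.8194)
n_3 = (+0.5059, -0.8626)
n_4 = (+0.9687, -0.2482)
  (0,1): δ = 135.55°  ·
  (0,2): δ = 23.84°  ✓
  (0,3): δ = 41.52°  ·
  (0,4): δ = 86.76°  ·
  (1,2): δ = 68.30°  ·
  (1,3): δ = 2.93°  ✓
  (1,4): δ = 42.30°  ·
  (2,3): δ = 114.64°  ·
  (2,4): δ = 69.40°  ·
  (3,4): δ = 134.76°  ·
antipodal pairs: 2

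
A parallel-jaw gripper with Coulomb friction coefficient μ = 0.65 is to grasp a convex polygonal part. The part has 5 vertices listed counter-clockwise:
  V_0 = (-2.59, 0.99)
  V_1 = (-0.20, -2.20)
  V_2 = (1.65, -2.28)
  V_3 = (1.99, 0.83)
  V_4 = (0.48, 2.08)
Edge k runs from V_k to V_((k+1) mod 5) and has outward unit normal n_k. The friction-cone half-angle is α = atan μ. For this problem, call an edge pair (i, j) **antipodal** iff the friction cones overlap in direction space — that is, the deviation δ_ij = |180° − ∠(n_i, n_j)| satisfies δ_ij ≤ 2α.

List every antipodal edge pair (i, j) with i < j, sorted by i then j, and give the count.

count = 5; pairs: (0,2), (0,3), (1,3), (1,4), (2,4)

α = atan 0.65 = 33.02°;  2α = 66.05°
n_0 = (-0.8003, -0.5996)
n_1 = (-0.0432, -0.9991)
n_2 = (+0.9941, -0.1087)
n_3 = (+0.6377, +0.7703)
n_4 = (-0.3346, +0.9424)
  (0,1): δ = 129.32°  ·
  (0,2): δ = 43.08°  ✓
  (0,3): δ = 13.54°  ✓
  (0,4): δ = 72.71°  ·
  (1,2): δ = 93.76°  ·
  (1,3): δ = 37.14°  ✓
  (1,4): δ = 22.02°  ✓
  (2,3): δ = 123.38°  ·
  (2,4): δ = 64.21°  ✓
  (3,4): δ = 120.83°  ·
antipodal pairs: 5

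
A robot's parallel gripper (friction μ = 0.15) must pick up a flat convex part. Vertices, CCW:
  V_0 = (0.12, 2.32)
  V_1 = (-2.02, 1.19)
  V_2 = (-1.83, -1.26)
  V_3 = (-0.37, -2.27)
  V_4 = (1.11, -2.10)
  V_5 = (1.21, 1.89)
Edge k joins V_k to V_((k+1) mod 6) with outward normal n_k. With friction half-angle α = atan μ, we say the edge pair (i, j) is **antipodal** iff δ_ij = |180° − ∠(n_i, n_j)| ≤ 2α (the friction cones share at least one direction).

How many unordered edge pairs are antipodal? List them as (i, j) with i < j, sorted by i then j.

α = atan 0.15 = 8.53°;  2α = 17.06°
n_0 = (-0.4669, +0.8843)
n_1 = (-0.9970, -0.0773)
n_2 = (-0.5689, -0.8224)
n_3 = (+0.1141, -0.9935)
n_4 = (+0.9997, -0.0251)
n_5 = (+0.3670, +0.9302)
  (0,1): δ = 113.40°  ·
  (0,2): δ = 62.51°  ·
  (0,3): δ = 21.28°  ·
  (0,4): δ = 60.73°  ·
  (0,5): δ = 130.64°  ·
  (1,2): δ = 129.11°  ·
  (1,3): δ = 87.88°  ·
  (1,4): δ = 5.87°  ✓
  (1,5): δ = 64.04°  ·
  (2,3): δ = 138.77°  ·
  (2,4): δ = 56.76°  ·
  (2,5): δ = 13.15°  ✓
  (3,4): δ = 97.99°  ·
  (3,5): δ = 28.08°  ·
  (4,5): δ = 110.09°  ·
antipodal pairs: 2

count = 2; pairs: (1,4), (2,5)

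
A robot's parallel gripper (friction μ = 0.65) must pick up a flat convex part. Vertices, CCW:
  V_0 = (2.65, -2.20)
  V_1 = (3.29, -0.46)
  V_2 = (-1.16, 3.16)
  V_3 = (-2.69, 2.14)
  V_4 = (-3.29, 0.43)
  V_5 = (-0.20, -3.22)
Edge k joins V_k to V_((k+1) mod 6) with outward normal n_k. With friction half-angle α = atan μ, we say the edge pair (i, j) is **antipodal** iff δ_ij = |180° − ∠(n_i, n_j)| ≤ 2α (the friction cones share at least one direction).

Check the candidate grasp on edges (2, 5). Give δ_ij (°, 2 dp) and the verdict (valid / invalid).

δ = 14.00°, valid

α = atan 0.65 = 33.02°;  2α = 66.05°
edge 2: e_2 = (-1.53, -1.02);  n_2 = (-0.5547, +0.8321)
edge 5: e_5 = (+2.85, +1.02);  n_5 = (+0.3370, -0.9415)
∠(n_2, n_5) = 166.00°
δ = |180° − 166.00°| = 14.00°
14.00° ≤ 2α = 66.05°  →  valid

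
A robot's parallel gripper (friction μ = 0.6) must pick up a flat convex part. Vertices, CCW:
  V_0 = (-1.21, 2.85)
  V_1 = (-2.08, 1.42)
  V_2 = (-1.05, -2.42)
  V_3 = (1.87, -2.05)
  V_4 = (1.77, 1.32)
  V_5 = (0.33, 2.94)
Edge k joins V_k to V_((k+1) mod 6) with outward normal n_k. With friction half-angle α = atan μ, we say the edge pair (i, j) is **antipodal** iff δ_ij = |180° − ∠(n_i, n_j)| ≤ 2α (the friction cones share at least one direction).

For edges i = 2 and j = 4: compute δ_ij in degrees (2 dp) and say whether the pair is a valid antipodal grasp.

δ = 55.59°, valid

α = atan 0.6 = 30.96°;  2α = 61.93°
edge 2: e_2 = (+2.92, +0.37);  n_2 = (+0.1257, -0.9921)
edge 4: e_4 = (-1.44, +1.62);  n_4 = (+0.7474, +0.6644)
∠(n_2, n_4) = 124.41°
δ = |180° − 124.41°| = 55.59°
55.59° ≤ 2α = 61.93°  →  valid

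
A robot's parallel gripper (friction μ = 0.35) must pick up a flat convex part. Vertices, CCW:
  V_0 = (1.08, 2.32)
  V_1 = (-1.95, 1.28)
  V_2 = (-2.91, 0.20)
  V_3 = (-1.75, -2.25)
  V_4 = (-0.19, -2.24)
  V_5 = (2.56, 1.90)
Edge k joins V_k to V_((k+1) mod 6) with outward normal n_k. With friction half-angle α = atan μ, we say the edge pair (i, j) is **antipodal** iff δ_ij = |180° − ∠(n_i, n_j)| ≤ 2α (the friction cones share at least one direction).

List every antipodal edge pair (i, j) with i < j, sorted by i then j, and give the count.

count = 4; pairs: (0,3), (0,4), (1,4), (3,5)

α = atan 0.35 = 19.29°;  2α = 38.58°
n_0 = (-0.3246, +0.9458)
n_1 = (-0.7474, +0.6644)
n_2 = (-0.9038, -0.4279)
n_3 = (+0.0064, -1.0000)
n_4 = (+0.8330, -0.5533)
n_5 = (+0.2730, +0.9620)
  (0,1): δ = 150.58°  ·
  (0,2): δ = 83.61°  ·
  (0,3): δ = 18.58°  ✓
  (0,4): δ = 37.46°  ✓
  (0,5): δ = 145.21°  ·
  (1,2): δ = 113.03°  ·
  (1,3): δ = 48.00°  ·
  (1,4): δ = 8.04°  ✓
  (1,5): δ = 115.79°  ·
  (2,3): δ = 114.97°  ·
  (2,4): δ = 58.93°  ·
  (2,5): δ = 48.82°  ·
  (3,4): δ = 123.96°  ·
  (3,5): δ = 16.21°  ✓
  (4,5): δ = 72.25°  ·
antipodal pairs: 4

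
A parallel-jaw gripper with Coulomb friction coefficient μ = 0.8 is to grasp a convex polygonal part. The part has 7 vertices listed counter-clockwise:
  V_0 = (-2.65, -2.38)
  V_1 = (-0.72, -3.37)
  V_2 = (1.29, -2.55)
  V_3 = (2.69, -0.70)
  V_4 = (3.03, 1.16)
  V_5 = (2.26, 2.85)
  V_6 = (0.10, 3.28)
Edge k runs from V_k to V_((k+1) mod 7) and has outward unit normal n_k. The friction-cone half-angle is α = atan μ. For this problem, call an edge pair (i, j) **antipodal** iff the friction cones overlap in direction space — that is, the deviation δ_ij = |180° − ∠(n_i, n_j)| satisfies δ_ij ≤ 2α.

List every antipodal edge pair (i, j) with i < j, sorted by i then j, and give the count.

count = 9; pairs: (0,3), (0,4), (0,5), (1,5), (1,6), (2,5), (2,6), (3,6), (4,6)

α = atan 0.8 = 38.66°;  2α = 77.32°
n_0 = (-0.4564, -0.8898)
n_1 = (+0.3777, -0.9259)
n_2 = (+0.7974, -0.6034)
n_3 = (+0.9837, -0.1798)
n_4 = (+0.9100, +0.4146)
n_5 = (+0.1952, +0.9808)
n_6 = (-0.8995, +0.4370)
  (0,1): δ = 130.65°  ·
  (0,2): δ = 99.96°  ·
  (0,3): δ = 73.20°  ✓
  (0,4): δ = 38.35°  ✓
  (0,5): δ = 15.90°  ✓
  (0,6): δ = 91.24°  ·
  (1,2): δ = 149.31°  ·
  (1,3): δ = 122.55°  ·
  (1,4): δ = 87.70°  ·
  (1,5): δ = 33.45°  ✓
  (1,6): δ = 41.89°  ✓
  (2,3): δ = 153.24°  ·
  (2,4): δ = 118.39°  ·
  (2,5): δ = 64.14°  ✓
  (2,6): δ = 11.20°  ✓
  (3,4): δ = 145.15°  ·
  (3,5): δ = 90.90°  ·
  (3,6): δ = 15.55°  ✓
  (4,5): δ = 125.75°  ·
  (4,6): δ = 50.41°  ✓
  (5,6): δ = 104.65°  ·
antipodal pairs: 9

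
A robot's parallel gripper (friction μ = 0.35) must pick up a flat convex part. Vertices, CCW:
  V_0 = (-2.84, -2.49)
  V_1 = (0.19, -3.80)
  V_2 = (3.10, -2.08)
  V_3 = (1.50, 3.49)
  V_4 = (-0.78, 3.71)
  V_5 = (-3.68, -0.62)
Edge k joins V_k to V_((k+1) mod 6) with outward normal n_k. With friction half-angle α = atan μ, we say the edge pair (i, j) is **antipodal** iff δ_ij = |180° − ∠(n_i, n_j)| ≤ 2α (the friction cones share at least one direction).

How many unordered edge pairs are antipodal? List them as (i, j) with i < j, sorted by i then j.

count = 4; pairs: (0,3), (1,3), (1,4), (2,5)

α = atan 0.35 = 19.29°;  2α = 38.58°
n_0 = (-0.3968, -0.9179)
n_1 = (+0.5088, -0.8609)
n_2 = (+0.9611, +0.2761)
n_3 = (+0.0960, +0.9954)
n_4 = (-0.8309, +0.5565)
n_5 = (-0.9122, -0.4098)
  (0,1): δ = 126.03°  ·
  (0,2): δ = 50.59°  ·
  (0,3): δ = 17.87°  ✓
  (0,4): δ = 79.57°  ·
  (0,5): δ = 137.57°  ·
  (1,2): δ = 104.56°  ·
  (1,3): δ = 36.10°  ✓
  (1,4): δ = 25.60°  ✓
  (1,5): δ = 83.60°  ·
  (2,3): δ = 111.54°  ·
  (2,4): δ = 49.84°  ·
  (2,5): δ = 8.16°  ✓
  (3,4): δ = 118.30°  ·
  (3,5): δ = 60.30°  ·
  (4,5): δ = 122.00°  ·
antipodal pairs: 4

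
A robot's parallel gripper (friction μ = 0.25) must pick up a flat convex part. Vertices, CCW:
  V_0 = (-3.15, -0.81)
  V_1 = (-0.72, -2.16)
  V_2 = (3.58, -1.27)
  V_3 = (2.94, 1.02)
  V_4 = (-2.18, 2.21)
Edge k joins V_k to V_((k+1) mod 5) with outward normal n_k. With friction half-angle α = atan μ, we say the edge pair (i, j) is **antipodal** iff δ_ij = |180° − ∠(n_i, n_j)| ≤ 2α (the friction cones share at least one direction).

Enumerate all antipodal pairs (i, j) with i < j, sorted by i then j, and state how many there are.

count = 2; pairs: (0,3), (1,3)

α = atan 0.25 = 14.04°;  2α = 28.07°
n_0 = (-0.4856, -0.8742)
n_1 = (+0.2027, -0.9792)
n_2 = (+0.9631, +0.2692)
n_3 = (+0.2264, +0.9740)
n_4 = (-0.9521, +0.3058)
  (0,1): δ = 139.25°  ·
  (0,2): δ = 45.33°  ·
  (0,3): δ = 15.97°  ✓
  (0,4): δ = 101.25°  ·
  (1,2): δ = 86.08°  ·
  (1,3): δ = 24.78°  ✓
  (1,4): δ = 60.50°  ·
  (2,3): δ = 118.70°  ·
  (2,4): δ = 33.42°  ·
  (3,4): δ = 94.72°  ·
antipodal pairs: 2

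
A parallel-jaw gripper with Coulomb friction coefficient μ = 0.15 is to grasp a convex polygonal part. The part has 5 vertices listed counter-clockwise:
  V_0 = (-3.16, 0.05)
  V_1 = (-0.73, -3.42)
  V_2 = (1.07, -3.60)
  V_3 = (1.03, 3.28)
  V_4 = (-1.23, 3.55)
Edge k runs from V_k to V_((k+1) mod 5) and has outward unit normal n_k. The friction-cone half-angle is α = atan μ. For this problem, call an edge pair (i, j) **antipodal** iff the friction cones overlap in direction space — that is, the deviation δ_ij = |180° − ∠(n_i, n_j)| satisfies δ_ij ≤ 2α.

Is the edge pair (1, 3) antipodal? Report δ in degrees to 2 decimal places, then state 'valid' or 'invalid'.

δ = 1.10°, valid

α = atan 0.15 = 8.53°;  2α = 17.06°
edge 1: e_1 = (+1.80, -0.18);  n_1 = (-0.0995, -0.9950)
edge 3: e_3 = (-2.26, +0.27);  n_3 = (+0.1186, +0.9929)
∠(n_1, n_3) = 178.90°
δ = |180° − 178.90°| = 1.10°
1.10° ≤ 2α = 17.06°  →  valid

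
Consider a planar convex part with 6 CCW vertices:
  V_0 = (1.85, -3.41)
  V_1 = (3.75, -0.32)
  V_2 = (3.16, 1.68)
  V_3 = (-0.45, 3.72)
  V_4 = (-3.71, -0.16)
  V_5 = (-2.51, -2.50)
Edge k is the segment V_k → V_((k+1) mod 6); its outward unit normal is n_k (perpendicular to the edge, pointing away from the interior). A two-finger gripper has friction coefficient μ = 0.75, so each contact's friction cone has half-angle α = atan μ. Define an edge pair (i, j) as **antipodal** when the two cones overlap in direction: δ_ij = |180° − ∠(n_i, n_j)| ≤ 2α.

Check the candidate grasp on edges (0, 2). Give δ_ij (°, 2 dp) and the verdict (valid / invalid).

α = atan 0.75 = 36.87°;  2α = 73.74°
edge 0: e_0 = (+1.90, +3.09);  n_0 = (+0.8518, -0.5238)
edge 2: e_2 = (-3.61, +2.04);  n_2 = (+0.4920, +0.8706)
∠(n_0, n_2) = 92.12°
δ = |180° − 92.12°| = 87.88°
87.88° > 2α = 73.74°  →  invalid

δ = 87.88°, invalid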